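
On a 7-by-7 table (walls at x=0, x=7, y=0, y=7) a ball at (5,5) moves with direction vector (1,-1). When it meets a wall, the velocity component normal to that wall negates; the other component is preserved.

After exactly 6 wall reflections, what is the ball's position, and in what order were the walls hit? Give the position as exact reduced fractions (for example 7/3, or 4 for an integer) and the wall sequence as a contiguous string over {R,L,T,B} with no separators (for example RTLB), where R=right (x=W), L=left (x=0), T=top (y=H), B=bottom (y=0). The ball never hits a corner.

Final position: (4,0)
Wall sequence: RBLTRB

1. t=2 → R at (7,3); v=(-1,-1)
2. t=3 → B at (4,0); v=(-1,1)
3. t=4 → L at (0,4); v=(1,1)
4. t=3 → T at (3,7); v=(1,-1)
5. t=4 → R at (7,3); v=(-1,-1)
6. t=3 → B at (4,0); v=(-1,1)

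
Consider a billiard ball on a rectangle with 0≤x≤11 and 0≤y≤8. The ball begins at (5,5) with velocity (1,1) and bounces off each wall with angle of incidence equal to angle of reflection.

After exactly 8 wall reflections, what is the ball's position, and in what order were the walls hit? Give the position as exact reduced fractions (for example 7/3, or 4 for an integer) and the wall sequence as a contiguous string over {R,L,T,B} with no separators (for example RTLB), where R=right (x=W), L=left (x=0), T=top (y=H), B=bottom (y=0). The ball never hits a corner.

Final position: (4,8)
Wall sequence: TRBLTBRT

1. t=3 → T at (8,8); v=(1,-1)
2. t=3 → R at (11,5); v=(-1,-1)
3. t=5 → B at (6,0); v=(-1,1)
4. t=6 → L at (0,6); v=(1,1)
5. t=2 → T at (2,8); v=(1,-1)
6. t=8 → B at (10,0); v=(1,1)
7. t=1 → R at (11,1); v=(-1,1)
8. t=7 → T at (4,8); v=(-1,-1)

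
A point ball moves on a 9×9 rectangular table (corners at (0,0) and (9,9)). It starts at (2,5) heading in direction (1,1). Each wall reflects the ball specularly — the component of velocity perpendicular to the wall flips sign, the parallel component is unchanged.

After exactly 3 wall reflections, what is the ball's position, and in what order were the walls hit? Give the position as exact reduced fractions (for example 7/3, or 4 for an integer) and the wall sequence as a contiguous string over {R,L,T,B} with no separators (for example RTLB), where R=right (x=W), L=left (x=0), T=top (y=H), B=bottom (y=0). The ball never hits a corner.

Final position: (3,0)
Wall sequence: TRB

1. t=4 → T at (6,9); v=(1,-1)
2. t=3 → R at (9,6); v=(-1,-1)
3. t=6 → B at (3,0); v=(-1,1)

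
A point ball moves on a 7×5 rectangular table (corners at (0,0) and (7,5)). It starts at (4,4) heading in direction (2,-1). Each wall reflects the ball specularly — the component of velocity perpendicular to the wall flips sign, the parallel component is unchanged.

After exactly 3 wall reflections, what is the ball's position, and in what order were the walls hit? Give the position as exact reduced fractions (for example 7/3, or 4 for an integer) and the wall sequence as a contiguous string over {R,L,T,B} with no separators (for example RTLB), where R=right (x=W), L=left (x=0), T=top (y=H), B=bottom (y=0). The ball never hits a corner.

1. t=3/2 → R at (7,5/2); v=(-2,-1)
2. t=5/2 → B at (2,0); v=(-2,1)
3. t=1 → L at (0,1); v=(2,1)

Final position: (0,1)
Wall sequence: RBL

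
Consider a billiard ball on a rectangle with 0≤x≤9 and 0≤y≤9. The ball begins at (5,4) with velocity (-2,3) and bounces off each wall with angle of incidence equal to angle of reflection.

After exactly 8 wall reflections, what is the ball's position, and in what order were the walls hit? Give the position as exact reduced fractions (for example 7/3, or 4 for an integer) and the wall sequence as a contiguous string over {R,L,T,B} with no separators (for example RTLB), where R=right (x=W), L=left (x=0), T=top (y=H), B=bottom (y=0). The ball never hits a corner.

Final position: (13/3,9)
Wall sequence: TLBRTBLT

1. t=5/3 → T at (5/3,9); v=(-2,-3)
2. t=5/6 → L at (0,13/2); v=(2,-3)
3. t=13/6 → B at (13/3,0); v=(2,3)
4. t=7/3 → R at (9,7); v=(-2,3)
5. t=2/3 → T at (23/3,9); v=(-2,-3)
6. t=3 → B at (5/3,0); v=(-2,3)
7. t=5/6 → L at (0,5/2); v=(2,3)
8. t=13/6 → T at (13/3,9); v=(2,-3)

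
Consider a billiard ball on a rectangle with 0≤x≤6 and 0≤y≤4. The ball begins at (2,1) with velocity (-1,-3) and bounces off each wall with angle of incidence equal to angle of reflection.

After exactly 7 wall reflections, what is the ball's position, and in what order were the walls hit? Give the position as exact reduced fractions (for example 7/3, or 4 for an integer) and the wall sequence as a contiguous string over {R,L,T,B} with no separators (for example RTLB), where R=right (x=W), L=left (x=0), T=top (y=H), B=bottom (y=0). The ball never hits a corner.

1. t=1/3 → B at (5/3,0); v=(-1,3)
2. t=4/3 → T at (1/3,4); v=(-1,-3)
3. t=1/3 → L at (0,3); v=(1,-3)
4. t=1 → B at (1,0); v=(1,3)
5. t=4/3 → T at (7/3,4); v=(1,-3)
6. t=4/3 → B at (11/3,0); v=(1,3)
7. t=4/3 → T at (5,4); v=(1,-3)

Final position: (5,4)
Wall sequence: BTLBTBT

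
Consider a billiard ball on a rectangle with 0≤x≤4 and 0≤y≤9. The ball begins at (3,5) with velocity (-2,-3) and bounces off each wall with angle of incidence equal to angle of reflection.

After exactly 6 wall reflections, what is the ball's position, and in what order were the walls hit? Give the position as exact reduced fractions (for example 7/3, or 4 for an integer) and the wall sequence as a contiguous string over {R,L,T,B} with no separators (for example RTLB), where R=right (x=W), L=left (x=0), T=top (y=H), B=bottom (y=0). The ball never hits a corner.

1. t=3/2 → L at (0,1/2); v=(2,-3)
2. t=1/6 → B at (1/3,0); v=(2,3)
3. t=11/6 → R at (4,11/2); v=(-2,3)
4. t=7/6 → T at (5/3,9); v=(-2,-3)
5. t=5/6 → L at (0,13/2); v=(2,-3)
6. t=2 → R at (4,1/2); v=(-2,-3)

Final position: (4,1/2)
Wall sequence: LBRTLR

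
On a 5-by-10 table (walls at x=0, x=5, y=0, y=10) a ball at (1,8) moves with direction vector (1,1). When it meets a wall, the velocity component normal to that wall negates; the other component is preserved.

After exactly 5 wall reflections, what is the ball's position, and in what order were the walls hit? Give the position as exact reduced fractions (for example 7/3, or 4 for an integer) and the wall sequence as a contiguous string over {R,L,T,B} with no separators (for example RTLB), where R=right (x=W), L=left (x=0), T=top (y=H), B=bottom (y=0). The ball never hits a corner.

Final position: (5,2)
Wall sequence: TRLBR

1. t=2 → T at (3,10); v=(1,-1)
2. t=2 → R at (5,8); v=(-1,-1)
3. t=5 → L at (0,3); v=(1,-1)
4. t=3 → B at (3,0); v=(1,1)
5. t=2 → R at (5,2); v=(-1,1)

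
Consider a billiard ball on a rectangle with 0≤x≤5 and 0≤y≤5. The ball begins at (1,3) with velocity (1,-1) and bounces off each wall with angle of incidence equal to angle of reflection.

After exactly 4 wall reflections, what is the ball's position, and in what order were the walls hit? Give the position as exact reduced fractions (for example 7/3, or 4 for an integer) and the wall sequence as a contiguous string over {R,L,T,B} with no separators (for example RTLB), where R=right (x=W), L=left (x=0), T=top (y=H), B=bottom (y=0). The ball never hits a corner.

Final position: (0,4)
Wall sequence: BRTL

1. t=3 → B at (4,0); v=(1,1)
2. t=1 → R at (5,1); v=(-1,1)
3. t=4 → T at (1,5); v=(-1,-1)
4. t=1 → L at (0,4); v=(1,-1)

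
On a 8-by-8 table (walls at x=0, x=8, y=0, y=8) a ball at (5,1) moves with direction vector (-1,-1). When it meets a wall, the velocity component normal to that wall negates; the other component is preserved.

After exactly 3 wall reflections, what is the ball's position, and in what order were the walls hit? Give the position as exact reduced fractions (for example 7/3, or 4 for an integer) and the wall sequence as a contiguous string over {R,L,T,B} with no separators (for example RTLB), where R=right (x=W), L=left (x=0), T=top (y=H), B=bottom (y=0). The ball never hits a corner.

Final position: (4,8)
Wall sequence: BLT

1. t=1 → B at (4,0); v=(-1,1)
2. t=4 → L at (0,4); v=(1,1)
3. t=4 → T at (4,8); v=(1,-1)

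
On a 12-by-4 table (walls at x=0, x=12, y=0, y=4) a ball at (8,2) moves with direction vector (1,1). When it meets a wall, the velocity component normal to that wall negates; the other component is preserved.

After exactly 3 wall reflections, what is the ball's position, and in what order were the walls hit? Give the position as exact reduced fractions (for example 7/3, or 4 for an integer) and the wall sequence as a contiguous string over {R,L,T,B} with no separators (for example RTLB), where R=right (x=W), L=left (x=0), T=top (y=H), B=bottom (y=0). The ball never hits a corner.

Final position: (10,0)
Wall sequence: TRB

1. t=2 → T at (10,4); v=(1,-1)
2. t=2 → R at (12,2); v=(-1,-1)
3. t=2 → B at (10,0); v=(-1,1)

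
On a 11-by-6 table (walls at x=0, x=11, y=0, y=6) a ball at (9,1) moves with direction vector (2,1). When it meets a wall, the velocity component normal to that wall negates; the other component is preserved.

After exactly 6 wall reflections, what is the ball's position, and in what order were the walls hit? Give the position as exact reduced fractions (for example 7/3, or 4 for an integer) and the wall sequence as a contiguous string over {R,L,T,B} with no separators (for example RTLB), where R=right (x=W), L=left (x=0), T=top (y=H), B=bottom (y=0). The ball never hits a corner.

Final position: (1,6)
Wall sequence: RTLBRT

1. t=1 → R at (11,2); v=(-2,1)
2. t=4 → T at (3,6); v=(-2,-1)
3. t=3/2 → L at (0,9/2); v=(2,-1)
4. t=9/2 → B at (9,0); v=(2,1)
5. t=1 → R at (11,1); v=(-2,1)
6. t=5 → T at (1,6); v=(-2,-1)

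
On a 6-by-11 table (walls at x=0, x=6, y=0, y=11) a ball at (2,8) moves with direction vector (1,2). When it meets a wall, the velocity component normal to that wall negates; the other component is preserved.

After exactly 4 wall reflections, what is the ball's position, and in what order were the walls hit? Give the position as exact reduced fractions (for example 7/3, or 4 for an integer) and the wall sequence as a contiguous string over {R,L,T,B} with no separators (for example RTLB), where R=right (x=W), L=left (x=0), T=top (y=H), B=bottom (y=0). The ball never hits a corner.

1. t=3/2 → T at (7/2,11); v=(1,-2)
2. t=5/2 → R at (6,6); v=(-1,-2)
3. t=3 → B at (3,0); v=(-1,2)
4. t=3 → L at (0,6); v=(1,2)

Final position: (0,6)
Wall sequence: TRBL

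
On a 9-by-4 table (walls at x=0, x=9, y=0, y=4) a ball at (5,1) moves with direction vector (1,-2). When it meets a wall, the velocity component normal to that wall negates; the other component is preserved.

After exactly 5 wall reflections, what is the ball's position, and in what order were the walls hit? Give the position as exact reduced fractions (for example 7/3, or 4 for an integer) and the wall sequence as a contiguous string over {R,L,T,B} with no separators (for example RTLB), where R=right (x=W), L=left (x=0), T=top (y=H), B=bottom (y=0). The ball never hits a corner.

1. t=1/2 → B at (11/2,0); v=(1,2)
2. t=2 → T at (15/2,4); v=(1,-2)
3. t=3/2 → R at (9,1); v=(-1,-2)
4. t=1/2 → B at (17/2,0); v=(-1,2)
5. t=2 → T at (13/2,4); v=(-1,-2)

Final position: (13/2,4)
Wall sequence: BTRBT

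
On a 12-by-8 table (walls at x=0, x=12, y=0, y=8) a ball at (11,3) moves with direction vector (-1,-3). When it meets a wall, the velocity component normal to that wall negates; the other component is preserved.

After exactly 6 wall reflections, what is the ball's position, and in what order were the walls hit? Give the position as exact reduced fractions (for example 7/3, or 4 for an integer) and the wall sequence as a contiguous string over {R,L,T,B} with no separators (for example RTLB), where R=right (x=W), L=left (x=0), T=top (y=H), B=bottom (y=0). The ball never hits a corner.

Final position: (2/3,0)
Wall sequence: BTBTLB

1. t=1 → B at (10,0); v=(-1,3)
2. t=8/3 → T at (22/3,8); v=(-1,-3)
3. t=8/3 → B at (14/3,0); v=(-1,3)
4. t=8/3 → T at (2,8); v=(-1,-3)
5. t=2 → L at (0,2); v=(1,-3)
6. t=2/3 → B at (2/3,0); v=(1,3)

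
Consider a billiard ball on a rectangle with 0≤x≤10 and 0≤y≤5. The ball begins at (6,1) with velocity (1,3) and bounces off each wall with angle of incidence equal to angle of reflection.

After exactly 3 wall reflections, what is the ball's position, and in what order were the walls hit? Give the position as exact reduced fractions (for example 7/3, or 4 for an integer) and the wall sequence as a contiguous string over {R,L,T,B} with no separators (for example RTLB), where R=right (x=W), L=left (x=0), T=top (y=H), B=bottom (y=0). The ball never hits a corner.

Final position: (10,3)
Wall sequence: TBR

1. t=4/3 → T at (22/3,5); v=(1,-3)
2. t=5/3 → B at (9,0); v=(1,3)
3. t=1 → R at (10,3); v=(-1,3)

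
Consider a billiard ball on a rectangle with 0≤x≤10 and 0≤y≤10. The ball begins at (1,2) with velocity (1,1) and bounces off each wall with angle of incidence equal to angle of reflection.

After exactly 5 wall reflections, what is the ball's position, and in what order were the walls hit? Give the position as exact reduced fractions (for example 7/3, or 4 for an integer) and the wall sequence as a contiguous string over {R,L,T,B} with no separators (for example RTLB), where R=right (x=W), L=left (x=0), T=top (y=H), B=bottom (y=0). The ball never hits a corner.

Final position: (9,10)
Wall sequence: TRBLT

1. t=8 → T at (9,10); v=(1,-1)
2. t=1 → R at (10,9); v=(-1,-1)
3. t=9 → B at (1,0); v=(-1,1)
4. t=1 → L at (0,1); v=(1,1)
5. t=9 → T at (9,10); v=(1,-1)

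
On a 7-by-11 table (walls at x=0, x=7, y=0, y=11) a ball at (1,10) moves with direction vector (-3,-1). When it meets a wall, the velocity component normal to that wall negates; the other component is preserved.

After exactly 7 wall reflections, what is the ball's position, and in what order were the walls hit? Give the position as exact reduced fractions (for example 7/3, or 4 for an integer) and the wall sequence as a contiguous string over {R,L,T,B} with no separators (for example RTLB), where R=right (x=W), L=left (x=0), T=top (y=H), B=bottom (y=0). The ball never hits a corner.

1. t=1/3 → L at (0,29/3); v=(3,-1)
2. t=7/3 → R at (7,22/3); v=(-3,-1)
3. t=7/3 → L at (0,5); v=(3,-1)
4. t=7/3 → R at (7,8/3); v=(-3,-1)
5. t=7/3 → L at (0,1/3); v=(3,-1)
6. t=1/3 → B at (1,0); v=(3,1)
7. t=2 → R at (7,2); v=(-3,1)

Final position: (7,2)
Wall sequence: LRLRLBR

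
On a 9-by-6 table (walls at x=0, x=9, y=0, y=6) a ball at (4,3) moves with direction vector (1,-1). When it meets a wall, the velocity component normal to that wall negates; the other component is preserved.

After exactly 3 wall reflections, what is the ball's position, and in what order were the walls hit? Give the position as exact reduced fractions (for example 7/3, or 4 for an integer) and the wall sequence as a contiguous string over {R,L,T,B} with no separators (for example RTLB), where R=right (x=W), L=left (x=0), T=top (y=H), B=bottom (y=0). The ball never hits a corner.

Final position: (5,6)
Wall sequence: BRT

1. t=3 → B at (7,0); v=(1,1)
2. t=2 → R at (9,2); v=(-1,1)
3. t=4 → T at (5,6); v=(-1,-1)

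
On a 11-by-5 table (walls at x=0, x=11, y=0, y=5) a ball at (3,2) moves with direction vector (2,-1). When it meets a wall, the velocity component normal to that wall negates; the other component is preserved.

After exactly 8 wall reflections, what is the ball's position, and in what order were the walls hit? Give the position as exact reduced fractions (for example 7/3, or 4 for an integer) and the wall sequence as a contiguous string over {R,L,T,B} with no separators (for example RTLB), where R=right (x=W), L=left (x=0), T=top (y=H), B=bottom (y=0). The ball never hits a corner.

Final position: (0,3/2)
Wall sequence: BRTLBRTL

1. t=2 → B at (7,0); v=(2,1)
2. t=2 → R at (11,2); v=(-2,1)
3. t=3 → T at (5,5); v=(-2,-1)
4. t=5/2 → L at (0,5/2); v=(2,-1)
5. t=5/2 → B at (5,0); v=(2,1)
6. t=3 → R at (11,3); v=(-2,1)
7. t=2 → T at (7,5); v=(-2,-1)
8. t=7/2 → L at (0,3/2); v=(2,-1)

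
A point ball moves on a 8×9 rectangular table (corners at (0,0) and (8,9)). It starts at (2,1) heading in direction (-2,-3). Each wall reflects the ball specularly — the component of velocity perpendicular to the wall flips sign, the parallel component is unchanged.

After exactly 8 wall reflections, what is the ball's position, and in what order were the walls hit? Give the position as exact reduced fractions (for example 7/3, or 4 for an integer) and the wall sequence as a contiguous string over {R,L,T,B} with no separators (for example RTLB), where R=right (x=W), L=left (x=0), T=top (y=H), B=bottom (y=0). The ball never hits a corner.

1. t=1/3 → B at (4/3,0); v=(-2,3)
2. t=2/3 → L at (0,2); v=(2,3)
3. t=7/3 → T at (14/3,9); v=(2,-3)
4. t=5/3 → R at (8,4); v=(-2,-3)
5. t=4/3 → B at (16/3,0); v=(-2,3)
6. t=8/3 → L at (0,8); v=(2,3)
7. t=1/3 → T at (2/3,9); v=(2,-3)
8. t=3 → B at (20/3,0); v=(2,3)

Final position: (20/3,0)
Wall sequence: BLTRBLTB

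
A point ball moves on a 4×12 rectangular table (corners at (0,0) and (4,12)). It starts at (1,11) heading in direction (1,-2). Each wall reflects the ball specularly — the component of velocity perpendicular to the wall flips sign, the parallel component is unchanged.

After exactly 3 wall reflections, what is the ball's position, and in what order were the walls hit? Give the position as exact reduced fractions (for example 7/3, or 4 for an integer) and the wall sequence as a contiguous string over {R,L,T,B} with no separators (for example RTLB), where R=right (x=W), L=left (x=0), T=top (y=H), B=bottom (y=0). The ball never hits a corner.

Final position: (0,3)
Wall sequence: RBL

1. t=3 → R at (4,5); v=(-1,-2)
2. t=5/2 → B at (3/2,0); v=(-1,2)
3. t=3/2 → L at (0,3); v=(1,2)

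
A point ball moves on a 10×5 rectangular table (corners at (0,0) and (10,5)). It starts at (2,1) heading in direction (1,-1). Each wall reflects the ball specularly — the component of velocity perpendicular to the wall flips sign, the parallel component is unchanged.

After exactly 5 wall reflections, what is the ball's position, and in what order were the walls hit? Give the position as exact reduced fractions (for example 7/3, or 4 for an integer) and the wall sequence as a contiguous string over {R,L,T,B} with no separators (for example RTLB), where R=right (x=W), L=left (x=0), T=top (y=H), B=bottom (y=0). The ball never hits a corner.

1. t=1 → B at (3,0); v=(1,1)
2. t=5 → T at (8,5); v=(1,-1)
3. t=2 → R at (10,3); v=(-1,-1)
4. t=3 → B at (7,0); v=(-1,1)
5. t=5 → T at (2,5); v=(-1,-1)

Final position: (2,5)
Wall sequence: BTRBT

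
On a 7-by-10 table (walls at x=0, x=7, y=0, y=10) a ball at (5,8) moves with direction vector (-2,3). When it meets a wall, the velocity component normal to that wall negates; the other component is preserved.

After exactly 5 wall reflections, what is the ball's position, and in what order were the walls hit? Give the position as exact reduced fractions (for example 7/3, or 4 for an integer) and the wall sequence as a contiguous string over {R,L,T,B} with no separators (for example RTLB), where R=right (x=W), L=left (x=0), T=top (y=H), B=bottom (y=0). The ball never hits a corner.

Final position: (13/3,10)
Wall sequence: TLBRT

1. t=2/3 → T at (11/3,10); v=(-2,-3)
2. t=11/6 → L at (0,9/2); v=(2,-3)
3. t=3/2 → B at (3,0); v=(2,3)
4. t=2 → R at (7,6); v=(-2,3)
5. t=4/3 → T at (13/3,10); v=(-2,-3)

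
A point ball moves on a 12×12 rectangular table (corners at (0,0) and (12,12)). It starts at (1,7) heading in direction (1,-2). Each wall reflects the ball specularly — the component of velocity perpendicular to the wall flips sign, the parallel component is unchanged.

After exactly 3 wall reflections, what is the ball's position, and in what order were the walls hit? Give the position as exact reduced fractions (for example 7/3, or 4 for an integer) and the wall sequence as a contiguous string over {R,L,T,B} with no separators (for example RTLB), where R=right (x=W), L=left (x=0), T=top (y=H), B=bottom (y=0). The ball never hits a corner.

1. t=7/2 → B at (9/2,0); v=(1,2)
2. t=6 → T at (21/2,12); v=(1,-2)
3. t=3/2 → R at (12,9); v=(-1,-2)

Final position: (12,9)
Wall sequence: BTR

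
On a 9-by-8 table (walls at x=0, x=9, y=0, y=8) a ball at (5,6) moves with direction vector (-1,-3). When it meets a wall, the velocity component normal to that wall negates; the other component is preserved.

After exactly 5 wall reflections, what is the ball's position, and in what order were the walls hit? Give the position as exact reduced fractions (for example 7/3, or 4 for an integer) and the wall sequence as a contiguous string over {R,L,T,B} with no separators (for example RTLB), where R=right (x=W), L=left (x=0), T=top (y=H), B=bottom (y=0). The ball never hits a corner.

1. t=2 → B at (3,0); v=(-1,3)
2. t=8/3 → T at (1/3,8); v=(-1,-3)
3. t=1/3 → L at (0,7); v=(1,-3)
4. t=7/3 → B at (7/3,0); v=(1,3)
5. t=8/3 → T at (5,8); v=(1,-3)

Final position: (5,8)
Wall sequence: BTLBT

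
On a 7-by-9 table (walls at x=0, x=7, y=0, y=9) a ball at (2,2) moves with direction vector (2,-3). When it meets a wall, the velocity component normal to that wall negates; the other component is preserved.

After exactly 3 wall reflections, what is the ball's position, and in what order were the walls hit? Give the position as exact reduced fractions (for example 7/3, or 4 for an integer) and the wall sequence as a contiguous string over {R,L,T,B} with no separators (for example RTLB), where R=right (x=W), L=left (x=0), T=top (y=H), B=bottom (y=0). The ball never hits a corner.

1. t=2/3 → B at (10/3,0); v=(2,3)
2. t=11/6 → R at (7,11/2); v=(-2,3)
3. t=7/6 → T at (14/3,9); v=(-2,-3)

Final position: (14/3,9)
Wall sequence: BRT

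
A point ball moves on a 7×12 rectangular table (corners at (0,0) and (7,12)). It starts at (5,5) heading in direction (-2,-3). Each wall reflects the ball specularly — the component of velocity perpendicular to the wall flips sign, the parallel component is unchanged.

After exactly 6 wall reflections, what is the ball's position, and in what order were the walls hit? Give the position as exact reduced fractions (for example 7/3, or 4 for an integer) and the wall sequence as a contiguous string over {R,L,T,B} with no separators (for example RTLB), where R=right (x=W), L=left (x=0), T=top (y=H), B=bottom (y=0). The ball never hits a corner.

1. t=5/3 → B at (5/3,0); v=(-2,3)
2. t=5/6 → L at (0,5/2); v=(2,3)
3. t=19/6 → T at (19/3,12); v=(2,-3)
4. t=1/3 → R at (7,11); v=(-2,-3)
5. t=7/2 → L at (0,1/2); v=(2,-3)
6. t=1/6 → B at (1/3,0); v=(2,3)

Final position: (1/3,0)
Wall sequence: BLTRLB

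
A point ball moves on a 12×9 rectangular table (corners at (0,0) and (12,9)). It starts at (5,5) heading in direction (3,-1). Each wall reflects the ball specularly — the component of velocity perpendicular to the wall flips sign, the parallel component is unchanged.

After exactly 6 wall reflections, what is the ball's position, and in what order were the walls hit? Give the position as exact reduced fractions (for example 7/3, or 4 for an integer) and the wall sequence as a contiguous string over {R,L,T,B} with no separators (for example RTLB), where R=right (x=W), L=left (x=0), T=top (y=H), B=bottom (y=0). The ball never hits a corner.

Final position: (0,26/3)
Wall sequence: RBLRTL

1. t=7/3 → R at (12,8/3); v=(-3,-1)
2. t=8/3 → B at (4,0); v=(-3,1)
3. t=4/3 → L at (0,4/3); v=(3,1)
4. t=4 → R at (12,16/3); v=(-3,1)
5. t=11/3 → T at (1,9); v=(-3,-1)
6. t=1/3 → L at (0,26/3); v=(3,-1)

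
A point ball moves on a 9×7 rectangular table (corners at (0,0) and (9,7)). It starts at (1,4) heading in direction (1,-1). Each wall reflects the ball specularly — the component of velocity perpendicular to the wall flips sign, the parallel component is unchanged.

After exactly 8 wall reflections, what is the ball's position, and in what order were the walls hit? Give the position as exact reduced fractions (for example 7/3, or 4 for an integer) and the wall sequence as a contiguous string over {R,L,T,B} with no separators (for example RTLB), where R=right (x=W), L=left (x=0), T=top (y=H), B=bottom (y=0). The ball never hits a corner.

Final position: (3,0)
Wall sequence: BRTLBTRB

1. t=4 → B at (5,0); v=(1,1)
2. t=4 → R at (9,4); v=(-1,1)
3. t=3 → T at (6,7); v=(-1,-1)
4. t=6 → L at (0,1); v=(1,-1)
5. t=1 → B at (1,0); v=(1,1)
6. t=7 → T at (8,7); v=(1,-1)
7. t=1 → R at (9,6); v=(-1,-1)
8. t=6 → B at (3,0); v=(-1,1)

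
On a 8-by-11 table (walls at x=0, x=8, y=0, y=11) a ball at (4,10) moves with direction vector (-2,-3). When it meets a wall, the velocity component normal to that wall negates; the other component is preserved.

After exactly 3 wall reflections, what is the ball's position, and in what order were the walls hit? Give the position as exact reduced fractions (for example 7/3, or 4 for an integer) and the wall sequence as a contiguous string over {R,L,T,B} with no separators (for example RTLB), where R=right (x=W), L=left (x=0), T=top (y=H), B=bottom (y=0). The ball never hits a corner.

Final position: (8,8)
Wall sequence: LBR

1. t=2 → L at (0,4); v=(2,-3)
2. t=4/3 → B at (8/3,0); v=(2,3)
3. t=8/3 → R at (8,8); v=(-2,3)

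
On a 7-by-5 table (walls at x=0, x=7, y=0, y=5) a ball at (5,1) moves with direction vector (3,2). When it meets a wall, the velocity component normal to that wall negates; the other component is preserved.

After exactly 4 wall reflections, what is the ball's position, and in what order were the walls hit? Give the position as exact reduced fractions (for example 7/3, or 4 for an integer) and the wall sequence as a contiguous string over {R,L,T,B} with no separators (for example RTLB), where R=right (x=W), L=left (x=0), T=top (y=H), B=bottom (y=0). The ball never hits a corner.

Final position: (9/2,0)
Wall sequence: RTLB

1. t=2/3 → R at (7,7/3); v=(-3,2)
2. t=4/3 → T at (3,5); v=(-3,-2)
3. t=1 → L at (0,3); v=(3,-2)
4. t=3/2 → B at (9/2,0); v=(3,2)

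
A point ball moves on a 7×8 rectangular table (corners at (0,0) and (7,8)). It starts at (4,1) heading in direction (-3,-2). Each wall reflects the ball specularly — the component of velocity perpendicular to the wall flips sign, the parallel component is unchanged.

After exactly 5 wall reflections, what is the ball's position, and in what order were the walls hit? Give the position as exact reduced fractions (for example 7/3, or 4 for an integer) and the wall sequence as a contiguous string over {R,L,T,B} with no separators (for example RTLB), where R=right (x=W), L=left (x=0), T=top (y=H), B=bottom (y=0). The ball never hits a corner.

1. t=1/2 → B at (5/2,0); v=(-3,2)
2. t=5/6 → L at (0,5/3); v=(3,2)
3. t=7/3 → R at (7,19/3); v=(-3,2)
4. t=5/6 → T at (9/2,8); v=(-3,-2)
5. t=3/2 → L at (0,5); v=(3,-2)

Final position: (0,5)
Wall sequence: BLRTL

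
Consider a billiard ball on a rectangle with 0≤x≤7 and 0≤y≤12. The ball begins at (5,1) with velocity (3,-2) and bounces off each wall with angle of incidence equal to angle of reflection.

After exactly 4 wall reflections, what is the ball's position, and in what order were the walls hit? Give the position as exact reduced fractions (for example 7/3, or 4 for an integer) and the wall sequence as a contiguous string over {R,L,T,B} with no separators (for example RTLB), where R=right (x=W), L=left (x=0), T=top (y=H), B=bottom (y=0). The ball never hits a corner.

Final position: (7,29/3)
Wall sequence: BRLR

1. t=1/2 → B at (13/2,0); v=(3,2)
2. t=1/6 → R at (7,1/3); v=(-3,2)
3. t=7/3 → L at (0,5); v=(3,2)
4. t=7/3 → R at (7,29/3); v=(-3,2)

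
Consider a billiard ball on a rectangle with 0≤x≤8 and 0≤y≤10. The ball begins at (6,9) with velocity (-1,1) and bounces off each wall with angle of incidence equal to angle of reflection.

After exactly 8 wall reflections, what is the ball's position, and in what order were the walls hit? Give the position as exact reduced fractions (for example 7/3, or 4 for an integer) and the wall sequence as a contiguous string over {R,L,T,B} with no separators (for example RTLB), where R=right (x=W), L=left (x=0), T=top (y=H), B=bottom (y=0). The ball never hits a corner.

Final position: (7,0)
Wall sequence: TLBRTLRB

1. t=1 → T at (5,10); v=(-1,-1)
2. t=5 → L at (0,5); v=(1,-1)
3. t=5 → B at (5,0); v=(1,1)
4. t=3 → R at (8,3); v=(-1,1)
5. t=7 → T at (1,10); v=(-1,-1)
6. t=1 → L at (0,9); v=(1,-1)
7. t=8 → R at (8,1); v=(-1,-1)
8. t=1 → B at (7,0); v=(-1,1)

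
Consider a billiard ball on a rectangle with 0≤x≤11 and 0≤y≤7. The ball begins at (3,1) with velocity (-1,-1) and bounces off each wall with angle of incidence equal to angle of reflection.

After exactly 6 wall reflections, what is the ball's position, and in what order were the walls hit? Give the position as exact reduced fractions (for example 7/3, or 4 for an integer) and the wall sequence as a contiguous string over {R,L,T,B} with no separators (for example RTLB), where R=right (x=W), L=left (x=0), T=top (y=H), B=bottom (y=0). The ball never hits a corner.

Final position: (3,7)
Wall sequence: BLTRBT

1. t=1 → B at (2,0); v=(-1,1)
2. t=2 → L at (0,2); v=(1,1)
3. t=5 → T at (5,7); v=(1,-1)
4. t=6 → R at (11,1); v=(-1,-1)
5. t=1 → B at (10,0); v=(-1,1)
6. t=7 → T at (3,7); v=(-1,-1)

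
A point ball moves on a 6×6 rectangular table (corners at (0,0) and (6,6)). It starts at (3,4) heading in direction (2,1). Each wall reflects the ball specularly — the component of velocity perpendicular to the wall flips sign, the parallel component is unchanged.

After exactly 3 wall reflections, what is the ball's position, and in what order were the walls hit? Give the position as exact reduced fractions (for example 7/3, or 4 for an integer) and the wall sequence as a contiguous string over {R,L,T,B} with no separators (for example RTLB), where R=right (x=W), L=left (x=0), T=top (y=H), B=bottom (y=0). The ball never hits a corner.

1. t=3/2 → R at (6,11/2); v=(-2,1)
2. t=1/2 → T at (5,6); v=(-2,-1)
3. t=5/2 → L at (0,7/2); v=(2,-1)

Final position: (0,7/2)
Wall sequence: RTL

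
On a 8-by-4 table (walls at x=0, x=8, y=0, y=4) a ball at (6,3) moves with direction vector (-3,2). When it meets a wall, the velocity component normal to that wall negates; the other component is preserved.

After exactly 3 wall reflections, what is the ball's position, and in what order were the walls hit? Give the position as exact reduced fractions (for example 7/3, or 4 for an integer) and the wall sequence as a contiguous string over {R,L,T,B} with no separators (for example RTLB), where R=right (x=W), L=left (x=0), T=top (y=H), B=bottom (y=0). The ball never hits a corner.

Final position: (3/2,0)
Wall sequence: TLB

1. t=1/2 → T at (9/2,4); v=(-3,-2)
2. t=3/2 → L at (0,1); v=(3,-2)
3. t=1/2 → B at (3/2,0); v=(3,2)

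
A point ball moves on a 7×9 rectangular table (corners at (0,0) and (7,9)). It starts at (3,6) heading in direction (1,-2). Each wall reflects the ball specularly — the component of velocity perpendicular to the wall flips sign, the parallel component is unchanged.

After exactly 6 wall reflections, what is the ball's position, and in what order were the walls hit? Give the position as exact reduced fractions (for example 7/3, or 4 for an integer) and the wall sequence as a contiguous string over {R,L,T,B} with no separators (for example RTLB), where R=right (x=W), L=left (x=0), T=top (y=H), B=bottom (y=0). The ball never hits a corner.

Final position: (11/2,9)
Wall sequence: BRTLBT

1. t=3 → B at (6,0); v=(1,2)
2. t=1 → R at (7,2); v=(-1,2)
3. t=7/2 → T at (7/2,9); v=(-1,-2)
4. t=7/2 → L at (0,2); v=(1,-2)
5. t=1 → B at (1,0); v=(1,2)
6. t=9/2 → T at (11/2,9); v=(1,-2)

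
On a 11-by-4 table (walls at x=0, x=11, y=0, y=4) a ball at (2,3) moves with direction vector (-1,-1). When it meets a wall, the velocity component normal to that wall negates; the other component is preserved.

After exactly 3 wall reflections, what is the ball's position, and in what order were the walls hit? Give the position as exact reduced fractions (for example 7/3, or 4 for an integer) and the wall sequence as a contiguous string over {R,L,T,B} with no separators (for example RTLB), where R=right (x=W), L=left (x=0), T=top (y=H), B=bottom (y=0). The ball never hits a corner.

1. t=2 → L at (0,1); v=(1,-1)
2. t=1 → B at (1,0); v=(1,1)
3. t=4 → T at (5,4); v=(1,-1)

Final position: (5,4)
Wall sequence: LBT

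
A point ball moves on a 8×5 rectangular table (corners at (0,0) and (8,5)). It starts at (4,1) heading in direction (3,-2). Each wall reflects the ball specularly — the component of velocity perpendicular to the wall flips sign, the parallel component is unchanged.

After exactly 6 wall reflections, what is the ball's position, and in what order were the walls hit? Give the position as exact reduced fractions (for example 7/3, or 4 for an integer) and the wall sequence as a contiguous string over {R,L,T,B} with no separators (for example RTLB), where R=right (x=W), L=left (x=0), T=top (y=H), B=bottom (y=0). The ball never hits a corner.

1. t=1/2 → B at (11/2,0); v=(3,2)
2. t=5/6 → R at (8,5/3); v=(-3,2)
3. t=5/3 → T at (3,5); v=(-3,-2)
4. t=1 → L at (0,3); v=(3,-2)
5. t=3/2 → B at (9/2,0); v=(3,2)
6. t=7/6 → R at (8,7/3); v=(-3,2)

Final position: (8,7/3)
Wall sequence: BRTLBR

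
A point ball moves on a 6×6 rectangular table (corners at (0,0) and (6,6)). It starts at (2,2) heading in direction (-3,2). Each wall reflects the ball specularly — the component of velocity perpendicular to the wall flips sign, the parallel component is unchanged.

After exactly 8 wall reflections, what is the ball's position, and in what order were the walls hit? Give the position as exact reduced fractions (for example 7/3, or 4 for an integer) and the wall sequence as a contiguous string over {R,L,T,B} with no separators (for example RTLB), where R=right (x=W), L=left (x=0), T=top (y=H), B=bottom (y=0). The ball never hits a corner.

1. t=2/3 → L at (0,10/3); v=(3,2)
2. t=4/3 → T at (4,6); v=(3,-2)
3. t=2/3 → R at (6,14/3); v=(-3,-2)
4. t=2 → L at (0,2/3); v=(3,-2)
5. t=1/3 → B at (1,0); v=(3,2)
6. t=5/3 → R at (6,10/3); v=(-3,2)
7. t=4/3 → T at (2,6); v=(-3,-2)
8. t=2/3 → L at (0,14/3); v=(3,-2)

Final position: (0,14/3)
Wall sequence: LTRLBRTL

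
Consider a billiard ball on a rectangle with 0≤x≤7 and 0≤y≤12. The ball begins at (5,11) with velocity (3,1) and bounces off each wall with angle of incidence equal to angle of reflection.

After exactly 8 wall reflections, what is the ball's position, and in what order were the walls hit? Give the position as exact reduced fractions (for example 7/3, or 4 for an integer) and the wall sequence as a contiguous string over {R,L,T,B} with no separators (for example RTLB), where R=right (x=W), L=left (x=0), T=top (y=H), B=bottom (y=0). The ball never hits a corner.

Final position: (2,0)
Wall sequence: RTLRLRLB

1. t=2/3 → R at (7,35/3); v=(-3,1)
2. t=1/3 → T at (6,12); v=(-3,-1)
3. t=2 → L at (0,10); v=(3,-1)
4. t=7/3 → R at (7,23/3); v=(-3,-1)
5. t=7/3 → L at (0,16/3); v=(3,-1)
6. t=7/3 → R at (7,3); v=(-3,-1)
7. t=7/3 → L at (0,2/3); v=(3,-1)
8. t=2/3 → B at (2,0); v=(3,1)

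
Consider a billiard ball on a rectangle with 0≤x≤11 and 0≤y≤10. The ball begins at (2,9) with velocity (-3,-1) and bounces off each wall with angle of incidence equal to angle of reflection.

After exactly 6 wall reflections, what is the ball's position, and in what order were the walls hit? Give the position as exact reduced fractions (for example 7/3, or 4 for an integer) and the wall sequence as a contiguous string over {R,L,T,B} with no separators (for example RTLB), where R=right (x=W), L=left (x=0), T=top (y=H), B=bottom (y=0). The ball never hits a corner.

1. t=2/3 → L at (0,25/3); v=(3,-1)
2. t=11/3 → R at (11,14/3); v=(-3,-1)
3. t=11/3 → L at (0,1); v=(3,-1)
4. t=1 → B at (3,0); v=(3,1)
5. t=8/3 → R at (11,8/3); v=(-3,1)
6. t=11/3 → L at (0,19/3); v=(3,1)

Final position: (0,19/3)
Wall sequence: LRLBRL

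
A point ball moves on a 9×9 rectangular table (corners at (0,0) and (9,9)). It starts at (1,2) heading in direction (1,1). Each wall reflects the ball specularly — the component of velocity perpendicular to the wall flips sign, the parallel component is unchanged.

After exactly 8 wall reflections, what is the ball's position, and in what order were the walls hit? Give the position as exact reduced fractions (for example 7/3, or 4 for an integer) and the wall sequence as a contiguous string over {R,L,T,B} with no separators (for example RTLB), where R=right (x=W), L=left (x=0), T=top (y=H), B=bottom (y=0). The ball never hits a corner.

Final position: (0,1)
Wall sequence: TRBLTRBL

1. t=7 → T at (8,9); v=(1,-1)
2. t=1 → R at (9,8); v=(-1,-1)
3. t=8 → B at (1,0); v=(-1,1)
4. t=1 → L at (0,1); v=(1,1)
5. t=8 → T at (8,9); v=(1,-1)
6. t=1 → R at (9,8); v=(-1,-1)
7. t=8 → B at (1,0); v=(-1,1)
8. t=1 → L at (0,1); v=(1,1)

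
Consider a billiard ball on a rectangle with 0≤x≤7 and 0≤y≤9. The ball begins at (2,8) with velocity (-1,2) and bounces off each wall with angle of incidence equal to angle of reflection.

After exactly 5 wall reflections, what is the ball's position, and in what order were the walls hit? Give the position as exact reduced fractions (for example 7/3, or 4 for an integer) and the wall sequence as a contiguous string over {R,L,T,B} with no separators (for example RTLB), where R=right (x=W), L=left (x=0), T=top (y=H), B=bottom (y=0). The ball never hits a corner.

1. t=1/2 → T at (3/2,9); v=(-1,-2)
2. t=3/2 → L at (0,6); v=(1,-2)
3. t=3 → B at (3,0); v=(1,2)
4. t=4 → R at (7,8); v=(-1,2)
5. t=1/2 → T at (13/2,9); v=(-1,-2)

Final position: (13/2,9)
Wall sequence: TLBRT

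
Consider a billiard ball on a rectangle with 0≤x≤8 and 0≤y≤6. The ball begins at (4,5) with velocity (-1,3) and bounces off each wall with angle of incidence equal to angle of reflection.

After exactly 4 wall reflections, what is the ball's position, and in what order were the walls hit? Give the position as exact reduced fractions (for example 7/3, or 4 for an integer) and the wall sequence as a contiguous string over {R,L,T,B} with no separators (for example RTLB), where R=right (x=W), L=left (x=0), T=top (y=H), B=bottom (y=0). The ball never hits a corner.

Final position: (1/3,6)
Wall sequence: TBLT

1. t=1/3 → T at (11/3,6); v=(-1,-3)
2. t=2 → B at (5/3,0); v=(-1,3)
3. t=5/3 → L at (0,5); v=(1,3)
4. t=1/3 → T at (1/3,6); v=(1,-3)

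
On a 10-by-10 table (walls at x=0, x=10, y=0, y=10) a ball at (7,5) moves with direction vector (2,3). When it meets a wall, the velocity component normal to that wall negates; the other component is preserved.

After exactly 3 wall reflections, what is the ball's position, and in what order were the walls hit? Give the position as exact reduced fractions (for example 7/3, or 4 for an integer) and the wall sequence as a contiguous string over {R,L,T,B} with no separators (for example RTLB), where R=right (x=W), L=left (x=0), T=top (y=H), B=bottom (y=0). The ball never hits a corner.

Final position: (3,0)
Wall sequence: RTB

1. t=3/2 → R at (10,19/2); v=(-2,3)
2. t=1/6 → T at (29/3,10); v=(-2,-3)
3. t=10/3 → B at (3,0); v=(-2,3)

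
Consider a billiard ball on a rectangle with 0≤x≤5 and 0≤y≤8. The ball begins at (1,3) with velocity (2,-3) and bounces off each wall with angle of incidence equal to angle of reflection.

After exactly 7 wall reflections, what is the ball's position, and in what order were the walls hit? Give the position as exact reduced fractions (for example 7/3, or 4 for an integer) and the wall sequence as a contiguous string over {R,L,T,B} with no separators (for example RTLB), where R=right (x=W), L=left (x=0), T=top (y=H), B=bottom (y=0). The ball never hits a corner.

1. t=1 → B at (3,0); v=(2,3)
2. t=1 → R at (5,3); v=(-2,3)
3. t=5/3 → T at (5/3,8); v=(-2,-3)
4. t=5/6 → L at (0,11/2); v=(2,-3)
5. t=11/6 → B at (11/3,0); v=(2,3)
6. t=2/3 → R at (5,2); v=(-2,3)
7. t=2 → T at (1,8); v=(-2,-3)

Final position: (1,8)
Wall sequence: BRTLBRT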